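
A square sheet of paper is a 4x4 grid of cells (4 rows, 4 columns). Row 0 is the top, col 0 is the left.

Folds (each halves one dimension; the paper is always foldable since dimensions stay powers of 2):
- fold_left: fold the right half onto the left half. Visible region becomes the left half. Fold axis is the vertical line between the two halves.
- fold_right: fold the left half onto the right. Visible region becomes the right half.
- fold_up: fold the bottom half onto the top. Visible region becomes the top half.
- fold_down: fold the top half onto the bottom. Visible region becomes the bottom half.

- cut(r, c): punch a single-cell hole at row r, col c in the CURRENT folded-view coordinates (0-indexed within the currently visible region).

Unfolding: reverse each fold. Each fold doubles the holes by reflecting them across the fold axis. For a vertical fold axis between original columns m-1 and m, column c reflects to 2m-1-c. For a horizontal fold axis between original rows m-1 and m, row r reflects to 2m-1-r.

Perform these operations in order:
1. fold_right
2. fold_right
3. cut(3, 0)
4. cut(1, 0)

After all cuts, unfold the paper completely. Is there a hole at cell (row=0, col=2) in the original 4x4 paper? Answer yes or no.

Op 1 fold_right: fold axis v@2; visible region now rows[0,4) x cols[2,4) = 4x2
Op 2 fold_right: fold axis v@3; visible region now rows[0,4) x cols[3,4) = 4x1
Op 3 cut(3, 0): punch at orig (3,3); cuts so far [(3, 3)]; region rows[0,4) x cols[3,4) = 4x1
Op 4 cut(1, 0): punch at orig (1,3); cuts so far [(1, 3), (3, 3)]; region rows[0,4) x cols[3,4) = 4x1
Unfold 1 (reflect across v@3): 4 holes -> [(1, 2), (1, 3), (3, 2), (3, 3)]
Unfold 2 (reflect across v@2): 8 holes -> [(1, 0), (1, 1), (1, 2), (1, 3), (3, 0), (3, 1), (3, 2), (3, 3)]
Holes: [(1, 0), (1, 1), (1, 2), (1, 3), (3, 0), (3, 1), (3, 2), (3, 3)]

Answer: no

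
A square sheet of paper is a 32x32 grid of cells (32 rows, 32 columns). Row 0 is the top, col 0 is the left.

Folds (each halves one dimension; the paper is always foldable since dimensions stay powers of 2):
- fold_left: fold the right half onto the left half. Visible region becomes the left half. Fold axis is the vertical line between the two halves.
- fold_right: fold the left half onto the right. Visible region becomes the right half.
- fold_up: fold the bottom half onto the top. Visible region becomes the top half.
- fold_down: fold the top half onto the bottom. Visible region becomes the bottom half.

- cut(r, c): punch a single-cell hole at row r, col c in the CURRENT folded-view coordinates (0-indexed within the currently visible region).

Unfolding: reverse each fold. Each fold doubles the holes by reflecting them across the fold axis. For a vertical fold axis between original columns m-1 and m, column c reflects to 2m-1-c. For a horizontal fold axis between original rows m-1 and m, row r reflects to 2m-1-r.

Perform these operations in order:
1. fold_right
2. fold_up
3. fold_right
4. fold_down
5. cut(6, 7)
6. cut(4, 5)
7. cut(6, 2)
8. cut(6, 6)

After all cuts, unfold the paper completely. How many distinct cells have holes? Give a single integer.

Op 1 fold_right: fold axis v@16; visible region now rows[0,32) x cols[16,32) = 32x16
Op 2 fold_up: fold axis h@16; visible region now rows[0,16) x cols[16,32) = 16x16
Op 3 fold_right: fold axis v@24; visible region now rows[0,16) x cols[24,32) = 16x8
Op 4 fold_down: fold axis h@8; visible region now rows[8,16) x cols[24,32) = 8x8
Op 5 cut(6, 7): punch at orig (14,31); cuts so far [(14, 31)]; region rows[8,16) x cols[24,32) = 8x8
Op 6 cut(4, 5): punch at orig (12,29); cuts so far [(12, 29), (14, 31)]; region rows[8,16) x cols[24,32) = 8x8
Op 7 cut(6, 2): punch at orig (14,26); cuts so far [(12, 29), (14, 26), (14, 31)]; region rows[8,16) x cols[24,32) = 8x8
Op 8 cut(6, 6): punch at orig (14,30); cuts so far [(12, 29), (14, 26), (14, 30), (14, 31)]; region rows[8,16) x cols[24,32) = 8x8
Unfold 1 (reflect across h@8): 8 holes -> [(1, 26), (1, 30), (1, 31), (3, 29), (12, 29), (14, 26), (14, 30), (14, 31)]
Unfold 2 (reflect across v@24): 16 holes -> [(1, 16), (1, 17), (1, 21), (1, 26), (1, 30), (1, 31), (3, 18), (3, 29), (12, 18), (12, 29), (14, 16), (14, 17), (14, 21), (14, 26), (14, 30), (14, 31)]
Unfold 3 (reflect across h@16): 32 holes -> [(1, 16), (1, 17), (1, 21), (1, 26), (1, 30), (1, 31), (3, 18), (3, 29), (12, 18), (12, 29), (14, 16), (14, 17), (14, 21), (14, 26), (14, 30), (14, 31), (17, 16), (17, 17), (17, 21), (17, 26), (17, 30), (17, 31), (19, 18), (19, 29), (28, 18), (28, 29), (30, 16), (30, 17), (30, 21), (30, 26), (30, 30), (30, 31)]
Unfold 4 (reflect across v@16): 64 holes -> [(1, 0), (1, 1), (1, 5), (1, 10), (1, 14), (1, 15), (1, 16), (1, 17), (1, 21), (1, 26), (1, 30), (1, 31), (3, 2), (3, 13), (3, 18), (3, 29), (12, 2), (12, 13), (12, 18), (12, 29), (14, 0), (14, 1), (14, 5), (14, 10), (14, 14), (14, 15), (14, 16), (14, 17), (14, 21), (14, 26), (14, 30), (14, 31), (17, 0), (17, 1), (17, 5), (17, 10), (17, 14), (17, 15), (17, 16), (17, 17), (17, 21), (17, 26), (17, 30), (17, 31), (19, 2), (19, 13), (19, 18), (19, 29), (28, 2), (28, 13), (28, 18), (28, 29), (30, 0), (30, 1), (30, 5), (30, 10), (30, 14), (30, 15), (30, 16), (30, 17), (30, 21), (30, 26), (30, 30), (30, 31)]

Answer: 64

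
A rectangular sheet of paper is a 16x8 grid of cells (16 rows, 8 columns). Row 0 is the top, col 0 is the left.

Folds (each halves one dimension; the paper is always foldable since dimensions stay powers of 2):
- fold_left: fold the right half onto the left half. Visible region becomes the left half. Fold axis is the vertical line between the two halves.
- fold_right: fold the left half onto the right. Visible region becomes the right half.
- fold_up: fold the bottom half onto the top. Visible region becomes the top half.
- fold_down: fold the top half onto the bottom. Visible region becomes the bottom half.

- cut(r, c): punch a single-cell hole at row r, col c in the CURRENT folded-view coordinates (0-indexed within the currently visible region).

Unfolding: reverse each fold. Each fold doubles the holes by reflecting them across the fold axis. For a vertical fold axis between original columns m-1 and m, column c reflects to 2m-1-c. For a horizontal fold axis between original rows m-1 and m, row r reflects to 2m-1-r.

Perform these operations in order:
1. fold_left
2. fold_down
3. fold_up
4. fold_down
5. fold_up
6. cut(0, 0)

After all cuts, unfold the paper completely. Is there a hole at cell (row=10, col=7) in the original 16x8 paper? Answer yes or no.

Op 1 fold_left: fold axis v@4; visible region now rows[0,16) x cols[0,4) = 16x4
Op 2 fold_down: fold axis h@8; visible region now rows[8,16) x cols[0,4) = 8x4
Op 3 fold_up: fold axis h@12; visible region now rows[8,12) x cols[0,4) = 4x4
Op 4 fold_down: fold axis h@10; visible region now rows[10,12) x cols[0,4) = 2x4
Op 5 fold_up: fold axis h@11; visible region now rows[10,11) x cols[0,4) = 1x4
Op 6 cut(0, 0): punch at orig (10,0); cuts so far [(10, 0)]; region rows[10,11) x cols[0,4) = 1x4
Unfold 1 (reflect across h@11): 2 holes -> [(10, 0), (11, 0)]
Unfold 2 (reflect across h@10): 4 holes -> [(8, 0), (9, 0), (10, 0), (11, 0)]
Unfold 3 (reflect across h@12): 8 holes -> [(8, 0), (9, 0), (10, 0), (11, 0), (12, 0), (13, 0), (14, 0), (15, 0)]
Unfold 4 (reflect across h@8): 16 holes -> [(0, 0), (1, 0), (2, 0), (3, 0), (4, 0), (5, 0), (6, 0), (7, 0), (8, 0), (9, 0), (10, 0), (11, 0), (12, 0), (13, 0), (14, 0), (15, 0)]
Unfold 5 (reflect across v@4): 32 holes -> [(0, 0), (0, 7), (1, 0), (1, 7), (2, 0), (2, 7), (3, 0), (3, 7), (4, 0), (4, 7), (5, 0), (5, 7), (6, 0), (6, 7), (7, 0), (7, 7), (8, 0), (8, 7), (9, 0), (9, 7), (10, 0), (10, 7), (11, 0), (11, 7), (12, 0), (12, 7), (13, 0), (13, 7), (14, 0), (14, 7), (15, 0), (15, 7)]
Holes: [(0, 0), (0, 7), (1, 0), (1, 7), (2, 0), (2, 7), (3, 0), (3, 7), (4, 0), (4, 7), (5, 0), (5, 7), (6, 0), (6, 7), (7, 0), (7, 7), (8, 0), (8, 7), (9, 0), (9, 7), (10, 0), (10, 7), (11, 0), (11, 7), (12, 0), (12, 7), (13, 0), (13, 7), (14, 0), (14, 7), (15, 0), (15, 7)]

Answer: yes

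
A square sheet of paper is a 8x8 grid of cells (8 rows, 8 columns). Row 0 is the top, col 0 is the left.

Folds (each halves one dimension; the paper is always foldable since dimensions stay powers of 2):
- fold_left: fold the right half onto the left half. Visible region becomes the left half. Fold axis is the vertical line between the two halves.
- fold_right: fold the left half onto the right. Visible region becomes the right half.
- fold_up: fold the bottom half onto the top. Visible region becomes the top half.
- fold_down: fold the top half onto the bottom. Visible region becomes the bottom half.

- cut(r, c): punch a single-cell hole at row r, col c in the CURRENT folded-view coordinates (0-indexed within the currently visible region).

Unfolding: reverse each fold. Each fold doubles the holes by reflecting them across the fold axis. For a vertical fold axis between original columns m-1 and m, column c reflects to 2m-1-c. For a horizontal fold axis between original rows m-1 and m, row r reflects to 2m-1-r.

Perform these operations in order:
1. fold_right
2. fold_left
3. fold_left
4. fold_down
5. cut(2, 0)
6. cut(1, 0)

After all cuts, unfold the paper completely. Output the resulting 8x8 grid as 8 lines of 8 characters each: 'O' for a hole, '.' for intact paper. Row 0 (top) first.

Op 1 fold_right: fold axis v@4; visible region now rows[0,8) x cols[4,8) = 8x4
Op 2 fold_left: fold axis v@6; visible region now rows[0,8) x cols[4,6) = 8x2
Op 3 fold_left: fold axis v@5; visible region now rows[0,8) x cols[4,5) = 8x1
Op 4 fold_down: fold axis h@4; visible region now rows[4,8) x cols[4,5) = 4x1
Op 5 cut(2, 0): punch at orig (6,4); cuts so far [(6, 4)]; region rows[4,8) x cols[4,5) = 4x1
Op 6 cut(1, 0): punch at orig (5,4); cuts so far [(5, 4), (6, 4)]; region rows[4,8) x cols[4,5) = 4x1
Unfold 1 (reflect across h@4): 4 holes -> [(1, 4), (2, 4), (5, 4), (6, 4)]
Unfold 2 (reflect across v@5): 8 holes -> [(1, 4), (1, 5), (2, 4), (2, 5), (5, 4), (5, 5), (6, 4), (6, 5)]
Unfold 3 (reflect across v@6): 16 holes -> [(1, 4), (1, 5), (1, 6), (1, 7), (2, 4), (2, 5), (2, 6), (2, 7), (5, 4), (5, 5), (5, 6), (5, 7), (6, 4), (6, 5), (6, 6), (6, 7)]
Unfold 4 (reflect across v@4): 32 holes -> [(1, 0), (1, 1), (1, 2), (1, 3), (1, 4), (1, 5), (1, 6), (1, 7), (2, 0), (2, 1), (2, 2), (2, 3), (2, 4), (2, 5), (2, 6), (2, 7), (5, 0), (5, 1), (5, 2), (5, 3), (5, 4), (5, 5), (5, 6), (5, 7), (6, 0), (6, 1), (6, 2), (6, 3), (6, 4), (6, 5), (6, 6), (6, 7)]

Answer: ........
OOOOOOOO
OOOOOOOO
........
........
OOOOOOOO
OOOOOOOO
........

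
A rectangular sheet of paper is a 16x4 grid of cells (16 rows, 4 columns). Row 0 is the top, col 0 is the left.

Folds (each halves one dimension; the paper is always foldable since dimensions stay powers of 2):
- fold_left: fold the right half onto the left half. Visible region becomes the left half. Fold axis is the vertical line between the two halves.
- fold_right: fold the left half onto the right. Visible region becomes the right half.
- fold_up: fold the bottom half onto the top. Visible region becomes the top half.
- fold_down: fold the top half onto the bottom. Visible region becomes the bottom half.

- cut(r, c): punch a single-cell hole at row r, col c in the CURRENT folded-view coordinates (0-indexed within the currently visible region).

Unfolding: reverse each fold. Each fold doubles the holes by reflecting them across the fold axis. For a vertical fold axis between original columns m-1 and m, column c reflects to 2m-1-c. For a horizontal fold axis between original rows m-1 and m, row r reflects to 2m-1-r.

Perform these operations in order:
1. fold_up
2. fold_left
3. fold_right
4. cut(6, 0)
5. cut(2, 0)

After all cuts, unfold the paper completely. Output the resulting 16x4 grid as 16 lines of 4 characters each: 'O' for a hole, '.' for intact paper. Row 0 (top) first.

Op 1 fold_up: fold axis h@8; visible region now rows[0,8) x cols[0,4) = 8x4
Op 2 fold_left: fold axis v@2; visible region now rows[0,8) x cols[0,2) = 8x2
Op 3 fold_right: fold axis v@1; visible region now rows[0,8) x cols[1,2) = 8x1
Op 4 cut(6, 0): punch at orig (6,1); cuts so far [(6, 1)]; region rows[0,8) x cols[1,2) = 8x1
Op 5 cut(2, 0): punch at orig (2,1); cuts so far [(2, 1), (6, 1)]; region rows[0,8) x cols[1,2) = 8x1
Unfold 1 (reflect across v@1): 4 holes -> [(2, 0), (2, 1), (6, 0), (6, 1)]
Unfold 2 (reflect across v@2): 8 holes -> [(2, 0), (2, 1), (2, 2), (2, 3), (6, 0), (6, 1), (6, 2), (6, 3)]
Unfold 3 (reflect across h@8): 16 holes -> [(2, 0), (2, 1), (2, 2), (2, 3), (6, 0), (6, 1), (6, 2), (6, 3), (9, 0), (9, 1), (9, 2), (9, 3), (13, 0), (13, 1), (13, 2), (13, 3)]

Answer: ....
....
OOOO
....
....
....
OOOO
....
....
OOOO
....
....
....
OOOO
....
....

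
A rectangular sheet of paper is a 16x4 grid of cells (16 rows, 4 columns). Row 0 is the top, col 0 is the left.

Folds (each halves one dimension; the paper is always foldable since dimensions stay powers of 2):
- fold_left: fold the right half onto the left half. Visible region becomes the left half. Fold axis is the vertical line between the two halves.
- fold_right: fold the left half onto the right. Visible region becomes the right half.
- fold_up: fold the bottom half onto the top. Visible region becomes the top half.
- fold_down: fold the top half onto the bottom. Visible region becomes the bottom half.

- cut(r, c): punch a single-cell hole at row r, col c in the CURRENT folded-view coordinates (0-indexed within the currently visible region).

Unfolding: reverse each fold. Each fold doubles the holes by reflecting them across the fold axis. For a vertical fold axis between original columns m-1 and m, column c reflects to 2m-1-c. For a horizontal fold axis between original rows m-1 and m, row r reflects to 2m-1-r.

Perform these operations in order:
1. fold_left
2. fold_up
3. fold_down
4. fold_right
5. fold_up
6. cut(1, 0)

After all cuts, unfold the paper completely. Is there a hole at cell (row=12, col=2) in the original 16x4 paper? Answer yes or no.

Answer: no

Derivation:
Op 1 fold_left: fold axis v@2; visible region now rows[0,16) x cols[0,2) = 16x2
Op 2 fold_up: fold axis h@8; visible region now rows[0,8) x cols[0,2) = 8x2
Op 3 fold_down: fold axis h@4; visible region now rows[4,8) x cols[0,2) = 4x2
Op 4 fold_right: fold axis v@1; visible region now rows[4,8) x cols[1,2) = 4x1
Op 5 fold_up: fold axis h@6; visible region now rows[4,6) x cols[1,2) = 2x1
Op 6 cut(1, 0): punch at orig (5,1); cuts so far [(5, 1)]; region rows[4,6) x cols[1,2) = 2x1
Unfold 1 (reflect across h@6): 2 holes -> [(5, 1), (6, 1)]
Unfold 2 (reflect across v@1): 4 holes -> [(5, 0), (5, 1), (6, 0), (6, 1)]
Unfold 3 (reflect across h@4): 8 holes -> [(1, 0), (1, 1), (2, 0), (2, 1), (5, 0), (5, 1), (6, 0), (6, 1)]
Unfold 4 (reflect across h@8): 16 holes -> [(1, 0), (1, 1), (2, 0), (2, 1), (5, 0), (5, 1), (6, 0), (6, 1), (9, 0), (9, 1), (10, 0), (10, 1), (13, 0), (13, 1), (14, 0), (14, 1)]
Unfold 5 (reflect across v@2): 32 holes -> [(1, 0), (1, 1), (1, 2), (1, 3), (2, 0), (2, 1), (2, 2), (2, 3), (5, 0), (5, 1), (5, 2), (5, 3), (6, 0), (6, 1), (6, 2), (6, 3), (9, 0), (9, 1), (9, 2), (9, 3), (10, 0), (10, 1), (10, 2), (10, 3), (13, 0), (13, 1), (13, 2), (13, 3), (14, 0), (14, 1), (14, 2), (14, 3)]
Holes: [(1, 0), (1, 1), (1, 2), (1, 3), (2, 0), (2, 1), (2, 2), (2, 3), (5, 0), (5, 1), (5, 2), (5, 3), (6, 0), (6, 1), (6, 2), (6, 3), (9, 0), (9, 1), (9, 2), (9, 3), (10, 0), (10, 1), (10, 2), (10, 3), (13, 0), (13, 1), (13, 2), (13, 3), (14, 0), (14, 1), (14, 2), (14, 3)]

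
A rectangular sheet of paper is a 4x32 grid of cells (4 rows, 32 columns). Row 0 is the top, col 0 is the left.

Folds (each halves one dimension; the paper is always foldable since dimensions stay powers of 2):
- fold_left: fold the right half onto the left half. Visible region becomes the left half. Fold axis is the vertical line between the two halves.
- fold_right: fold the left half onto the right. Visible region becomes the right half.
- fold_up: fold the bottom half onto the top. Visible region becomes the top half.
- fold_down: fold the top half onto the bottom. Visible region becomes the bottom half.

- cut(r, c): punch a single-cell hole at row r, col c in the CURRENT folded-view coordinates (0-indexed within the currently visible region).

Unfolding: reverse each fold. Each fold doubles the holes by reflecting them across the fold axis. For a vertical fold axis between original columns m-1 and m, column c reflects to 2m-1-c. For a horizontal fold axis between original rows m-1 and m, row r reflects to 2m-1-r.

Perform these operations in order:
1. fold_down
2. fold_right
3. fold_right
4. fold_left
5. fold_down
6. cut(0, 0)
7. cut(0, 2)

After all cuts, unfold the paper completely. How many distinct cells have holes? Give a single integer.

Op 1 fold_down: fold axis h@2; visible region now rows[2,4) x cols[0,32) = 2x32
Op 2 fold_right: fold axis v@16; visible region now rows[2,4) x cols[16,32) = 2x16
Op 3 fold_right: fold axis v@24; visible region now rows[2,4) x cols[24,32) = 2x8
Op 4 fold_left: fold axis v@28; visible region now rows[2,4) x cols[24,28) = 2x4
Op 5 fold_down: fold axis h@3; visible region now rows[3,4) x cols[24,28) = 1x4
Op 6 cut(0, 0): punch at orig (3,24); cuts so far [(3, 24)]; region rows[3,4) x cols[24,28) = 1x4
Op 7 cut(0, 2): punch at orig (3,26); cuts so far [(3, 24), (3, 26)]; region rows[3,4) x cols[24,28) = 1x4
Unfold 1 (reflect across h@3): 4 holes -> [(2, 24), (2, 26), (3, 24), (3, 26)]
Unfold 2 (reflect across v@28): 8 holes -> [(2, 24), (2, 26), (2, 29), (2, 31), (3, 24), (3, 26), (3, 29), (3, 31)]
Unfold 3 (reflect across v@24): 16 holes -> [(2, 16), (2, 18), (2, 21), (2, 23), (2, 24), (2, 26), (2, 29), (2, 31), (3, 16), (3, 18), (3, 21), (3, 23), (3, 24), (3, 26), (3, 29), (3, 31)]
Unfold 4 (reflect across v@16): 32 holes -> [(2, 0), (2, 2), (2, 5), (2, 7), (2, 8), (2, 10), (2, 13), (2, 15), (2, 16), (2, 18), (2, 21), (2, 23), (2, 24), (2, 26), (2, 29), (2, 31), (3, 0), (3, 2), (3, 5), (3, 7), (3, 8), (3, 10), (3, 13), (3, 15), (3, 16), (3, 18), (3, 21), (3, 23), (3, 24), (3, 26), (3, 29), (3, 31)]
Unfold 5 (reflect across h@2): 64 holes -> [(0, 0), (0, 2), (0, 5), (0, 7), (0, 8), (0, 10), (0, 13), (0, 15), (0, 16), (0, 18), (0, 21), (0, 23), (0, 24), (0, 26), (0, 29), (0, 31), (1, 0), (1, 2), (1, 5), (1, 7), (1, 8), (1, 10), (1, 13), (1, 15), (1, 16), (1, 18), (1, 21), (1, 23), (1, 24), (1, 26), (1, 29), (1, 31), (2, 0), (2, 2), (2, 5), (2, 7), (2, 8), (2, 10), (2, 13), (2, 15), (2, 16), (2, 18), (2, 21), (2, 23), (2, 24), (2, 26), (2, 29), (2, 31), (3, 0), (3, 2), (3, 5), (3, 7), (3, 8), (3, 10), (3, 13), (3, 15), (3, 16), (3, 18), (3, 21), (3, 23), (3, 24), (3, 26), (3, 29), (3, 31)]

Answer: 64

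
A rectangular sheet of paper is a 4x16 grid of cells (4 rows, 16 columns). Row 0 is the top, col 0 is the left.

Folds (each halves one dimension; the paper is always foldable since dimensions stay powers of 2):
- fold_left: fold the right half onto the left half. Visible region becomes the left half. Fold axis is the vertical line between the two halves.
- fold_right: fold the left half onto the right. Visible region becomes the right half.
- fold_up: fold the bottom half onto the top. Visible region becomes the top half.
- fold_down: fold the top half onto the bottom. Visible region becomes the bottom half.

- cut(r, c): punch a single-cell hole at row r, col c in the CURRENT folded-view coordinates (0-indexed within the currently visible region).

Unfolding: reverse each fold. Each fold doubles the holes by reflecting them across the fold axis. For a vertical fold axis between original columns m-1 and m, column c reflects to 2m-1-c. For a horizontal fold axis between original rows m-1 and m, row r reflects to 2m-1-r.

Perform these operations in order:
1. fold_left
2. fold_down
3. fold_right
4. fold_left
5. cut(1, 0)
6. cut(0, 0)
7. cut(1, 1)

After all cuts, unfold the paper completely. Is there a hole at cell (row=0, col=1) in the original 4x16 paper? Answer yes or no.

Answer: yes

Derivation:
Op 1 fold_left: fold axis v@8; visible region now rows[0,4) x cols[0,8) = 4x8
Op 2 fold_down: fold axis h@2; visible region now rows[2,4) x cols[0,8) = 2x8
Op 3 fold_right: fold axis v@4; visible region now rows[2,4) x cols[4,8) = 2x4
Op 4 fold_left: fold axis v@6; visible region now rows[2,4) x cols[4,6) = 2x2
Op 5 cut(1, 0): punch at orig (3,4); cuts so far [(3, 4)]; region rows[2,4) x cols[4,6) = 2x2
Op 6 cut(0, 0): punch at orig (2,4); cuts so far [(2, 4), (3, 4)]; region rows[2,4) x cols[4,6) = 2x2
Op 7 cut(1, 1): punch at orig (3,5); cuts so far [(2, 4), (3, 4), (3, 5)]; region rows[2,4) x cols[4,6) = 2x2
Unfold 1 (reflect across v@6): 6 holes -> [(2, 4), (2, 7), (3, 4), (3, 5), (3, 6), (3, 7)]
Unfold 2 (reflect across v@4): 12 holes -> [(2, 0), (2, 3), (2, 4), (2, 7), (3, 0), (3, 1), (3, 2), (3, 3), (3, 4), (3, 5), (3, 6), (3, 7)]
Unfold 3 (reflect across h@2): 24 holes -> [(0, 0), (0, 1), (0, 2), (0, 3), (0, 4), (0, 5), (0, 6), (0, 7), (1, 0), (1, 3), (1, 4), (1, 7), (2, 0), (2, 3), (2, 4), (2, 7), (3, 0), (3, 1), (3, 2), (3, 3), (3, 4), (3, 5), (3, 6), (3, 7)]
Unfold 4 (reflect across v@8): 48 holes -> [(0, 0), (0, 1), (0, 2), (0, 3), (0, 4), (0, 5), (0, 6), (0, 7), (0, 8), (0, 9), (0, 10), (0, 11), (0, 12), (0, 13), (0, 14), (0, 15), (1, 0), (1, 3), (1, 4), (1, 7), (1, 8), (1, 11), (1, 12), (1, 15), (2, 0), (2, 3), (2, 4), (2, 7), (2, 8), (2, 11), (2, 12), (2, 15), (3, 0), (3, 1), (3, 2), (3, 3), (3, 4), (3, 5), (3, 6), (3, 7), (3, 8), (3, 9), (3, 10), (3, 11), (3, 12), (3, 13), (3, 14), (3, 15)]
Holes: [(0, 0), (0, 1), (0, 2), (0, 3), (0, 4), (0, 5), (0, 6), (0, 7), (0, 8), (0, 9), (0, 10), (0, 11), (0, 12), (0, 13), (0, 14), (0, 15), (1, 0), (1, 3), (1, 4), (1, 7), (1, 8), (1, 11), (1, 12), (1, 15), (2, 0), (2, 3), (2, 4), (2, 7), (2, 8), (2, 11), (2, 12), (2, 15), (3, 0), (3, 1), (3, 2), (3, 3), (3, 4), (3, 5), (3, 6), (3, 7), (3, 8), (3, 9), (3, 10), (3, 11), (3, 12), (3, 13), (3, 14), (3, 15)]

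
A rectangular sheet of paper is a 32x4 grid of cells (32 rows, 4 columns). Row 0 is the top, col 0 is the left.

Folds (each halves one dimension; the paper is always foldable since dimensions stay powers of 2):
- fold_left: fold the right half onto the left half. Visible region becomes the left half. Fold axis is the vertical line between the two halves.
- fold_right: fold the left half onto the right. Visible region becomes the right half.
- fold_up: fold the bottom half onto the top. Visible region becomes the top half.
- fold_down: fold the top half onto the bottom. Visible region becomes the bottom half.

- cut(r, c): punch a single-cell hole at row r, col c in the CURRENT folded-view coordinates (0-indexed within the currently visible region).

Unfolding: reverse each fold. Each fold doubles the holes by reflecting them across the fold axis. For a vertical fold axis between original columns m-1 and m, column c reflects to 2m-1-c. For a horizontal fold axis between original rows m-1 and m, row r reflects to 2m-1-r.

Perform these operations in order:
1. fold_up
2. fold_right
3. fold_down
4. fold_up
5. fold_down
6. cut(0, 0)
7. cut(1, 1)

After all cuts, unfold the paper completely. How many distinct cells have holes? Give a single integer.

Answer: 64

Derivation:
Op 1 fold_up: fold axis h@16; visible region now rows[0,16) x cols[0,4) = 16x4
Op 2 fold_right: fold axis v@2; visible region now rows[0,16) x cols[2,4) = 16x2
Op 3 fold_down: fold axis h@8; visible region now rows[8,16) x cols[2,4) = 8x2
Op 4 fold_up: fold axis h@12; visible region now rows[8,12) x cols[2,4) = 4x2
Op 5 fold_down: fold axis h@10; visible region now rows[10,12) x cols[2,4) = 2x2
Op 6 cut(0, 0): punch at orig (10,2); cuts so far [(10, 2)]; region rows[10,12) x cols[2,4) = 2x2
Op 7 cut(1, 1): punch at orig (11,3); cuts so far [(10, 2), (11, 3)]; region rows[10,12) x cols[2,4) = 2x2
Unfold 1 (reflect across h@10): 4 holes -> [(8, 3), (9, 2), (10, 2), (11, 3)]
Unfold 2 (reflect across h@12): 8 holes -> [(8, 3), (9, 2), (10, 2), (11, 3), (12, 3), (13, 2), (14, 2), (15, 3)]
Unfold 3 (reflect across h@8): 16 holes -> [(0, 3), (1, 2), (2, 2), (3, 3), (4, 3), (5, 2), (6, 2), (7, 3), (8, 3), (9, 2), (10, 2), (11, 3), (12, 3), (13, 2), (14, 2), (15, 3)]
Unfold 4 (reflect across v@2): 32 holes -> [(0, 0), (0, 3), (1, 1), (1, 2), (2, 1), (2, 2), (3, 0), (3, 3), (4, 0), (4, 3), (5, 1), (5, 2), (6, 1), (6, 2), (7, 0), (7, 3), (8, 0), (8, 3), (9, 1), (9, 2), (10, 1), (10, 2), (11, 0), (11, 3), (12, 0), (12, 3), (13, 1), (13, 2), (14, 1), (14, 2), (15, 0), (15, 3)]
Unfold 5 (reflect across h@16): 64 holes -> [(0, 0), (0, 3), (1, 1), (1, 2), (2, 1), (2, 2), (3, 0), (3, 3), (4, 0), (4, 3), (5, 1), (5, 2), (6, 1), (6, 2), (7, 0), (7, 3), (8, 0), (8, 3), (9, 1), (9, 2), (10, 1), (10, 2), (11, 0), (11, 3), (12, 0), (12, 3), (13, 1), (13, 2), (14, 1), (14, 2), (15, 0), (15, 3), (16, 0), (16, 3), (17, 1), (17, 2), (18, 1), (18, 2), (19, 0), (19, 3), (20, 0), (20, 3), (21, 1), (21, 2), (22, 1), (22, 2), (23, 0), (23, 3), (24, 0), (24, 3), (25, 1), (25, 2), (26, 1), (26, 2), (27, 0), (27, 3), (28, 0), (28, 3), (29, 1), (29, 2), (30, 1), (30, 2), (31, 0), (31, 3)]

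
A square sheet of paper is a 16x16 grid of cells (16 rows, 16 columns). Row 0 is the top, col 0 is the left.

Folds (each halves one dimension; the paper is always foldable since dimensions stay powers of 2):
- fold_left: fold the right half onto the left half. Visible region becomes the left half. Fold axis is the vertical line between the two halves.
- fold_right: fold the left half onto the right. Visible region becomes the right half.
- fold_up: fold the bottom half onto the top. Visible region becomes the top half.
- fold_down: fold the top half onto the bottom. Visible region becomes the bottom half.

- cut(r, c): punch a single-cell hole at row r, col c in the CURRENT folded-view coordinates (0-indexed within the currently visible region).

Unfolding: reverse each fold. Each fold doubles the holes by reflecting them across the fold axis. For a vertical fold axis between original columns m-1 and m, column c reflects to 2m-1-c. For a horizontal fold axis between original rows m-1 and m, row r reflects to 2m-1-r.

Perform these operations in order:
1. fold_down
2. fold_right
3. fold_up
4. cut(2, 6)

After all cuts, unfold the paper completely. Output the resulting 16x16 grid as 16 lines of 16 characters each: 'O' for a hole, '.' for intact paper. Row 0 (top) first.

Op 1 fold_down: fold axis h@8; visible region now rows[8,16) x cols[0,16) = 8x16
Op 2 fold_right: fold axis v@8; visible region now rows[8,16) x cols[8,16) = 8x8
Op 3 fold_up: fold axis h@12; visible region now rows[8,12) x cols[8,16) = 4x8
Op 4 cut(2, 6): punch at orig (10,14); cuts so far [(10, 14)]; region rows[8,12) x cols[8,16) = 4x8
Unfold 1 (reflect across h@12): 2 holes -> [(10, 14), (13, 14)]
Unfold 2 (reflect across v@8): 4 holes -> [(10, 1), (10, 14), (13, 1), (13, 14)]
Unfold 3 (reflect across h@8): 8 holes -> [(2, 1), (2, 14), (5, 1), (5, 14), (10, 1), (10, 14), (13, 1), (13, 14)]

Answer: ................
................
.O............O.
................
................
.O............O.
................
................
................
................
.O............O.
................
................
.O............O.
................
................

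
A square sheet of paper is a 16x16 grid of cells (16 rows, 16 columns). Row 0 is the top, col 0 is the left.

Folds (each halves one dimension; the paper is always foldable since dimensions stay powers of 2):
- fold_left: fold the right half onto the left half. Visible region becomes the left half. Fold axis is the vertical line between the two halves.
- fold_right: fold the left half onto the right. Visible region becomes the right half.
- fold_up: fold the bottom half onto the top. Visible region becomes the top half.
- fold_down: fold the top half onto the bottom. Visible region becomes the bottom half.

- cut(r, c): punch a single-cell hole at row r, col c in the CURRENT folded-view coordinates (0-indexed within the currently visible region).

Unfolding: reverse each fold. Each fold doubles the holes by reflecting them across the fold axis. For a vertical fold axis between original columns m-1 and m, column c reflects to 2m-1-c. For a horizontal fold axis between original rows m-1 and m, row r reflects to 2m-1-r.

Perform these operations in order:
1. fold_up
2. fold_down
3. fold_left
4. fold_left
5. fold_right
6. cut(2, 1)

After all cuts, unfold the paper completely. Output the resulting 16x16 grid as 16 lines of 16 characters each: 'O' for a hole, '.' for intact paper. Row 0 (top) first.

Op 1 fold_up: fold axis h@8; visible region now rows[0,8) x cols[0,16) = 8x16
Op 2 fold_down: fold axis h@4; visible region now rows[4,8) x cols[0,16) = 4x16
Op 3 fold_left: fold axis v@8; visible region now rows[4,8) x cols[0,8) = 4x8
Op 4 fold_left: fold axis v@4; visible region now rows[4,8) x cols[0,4) = 4x4
Op 5 fold_right: fold axis v@2; visible region now rows[4,8) x cols[2,4) = 4x2
Op 6 cut(2, 1): punch at orig (6,3); cuts so far [(6, 3)]; region rows[4,8) x cols[2,4) = 4x2
Unfold 1 (reflect across v@2): 2 holes -> [(6, 0), (6, 3)]
Unfold 2 (reflect across v@4): 4 holes -> [(6, 0), (6, 3), (6, 4), (6, 7)]
Unfold 3 (reflect across v@8): 8 holes -> [(6, 0), (6, 3), (6, 4), (6, 7), (6, 8), (6, 11), (6, 12), (6, 15)]
Unfold 4 (reflect across h@4): 16 holes -> [(1, 0), (1, 3), (1, 4), (1, 7), (1, 8), (1, 11), (1, 12), (1, 15), (6, 0), (6, 3), (6, 4), (6, 7), (6, 8), (6, 11), (6, 12), (6, 15)]
Unfold 5 (reflect across h@8): 32 holes -> [(1, 0), (1, 3), (1, 4), (1, 7), (1, 8), (1, 11), (1, 12), (1, 15), (6, 0), (6, 3), (6, 4), (6, 7), (6, 8), (6, 11), (6, 12), (6, 15), (9, 0), (9, 3), (9, 4), (9, 7), (9, 8), (9, 11), (9, 12), (9, 15), (14, 0), (14, 3), (14, 4), (14, 7), (14, 8), (14, 11), (14, 12), (14, 15)]

Answer: ................
O..OO..OO..OO..O
................
................
................
................
O..OO..OO..OO..O
................
................
O..OO..OO..OO..O
................
................
................
................
O..OO..OO..OO..O
................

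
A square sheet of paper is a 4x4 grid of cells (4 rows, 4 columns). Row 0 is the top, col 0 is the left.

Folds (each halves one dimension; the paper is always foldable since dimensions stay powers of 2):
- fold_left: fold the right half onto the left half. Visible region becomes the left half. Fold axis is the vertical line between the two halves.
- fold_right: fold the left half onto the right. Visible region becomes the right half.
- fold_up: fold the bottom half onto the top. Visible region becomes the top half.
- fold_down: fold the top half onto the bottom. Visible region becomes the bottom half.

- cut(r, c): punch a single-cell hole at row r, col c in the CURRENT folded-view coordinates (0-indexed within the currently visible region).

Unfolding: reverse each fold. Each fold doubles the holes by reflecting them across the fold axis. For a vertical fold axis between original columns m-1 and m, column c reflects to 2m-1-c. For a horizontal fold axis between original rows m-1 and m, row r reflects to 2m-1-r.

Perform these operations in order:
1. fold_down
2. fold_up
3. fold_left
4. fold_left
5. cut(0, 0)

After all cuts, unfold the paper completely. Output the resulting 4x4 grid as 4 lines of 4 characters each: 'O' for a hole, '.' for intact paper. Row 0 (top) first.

Answer: OOOO
OOOO
OOOO
OOOO

Derivation:
Op 1 fold_down: fold axis h@2; visible region now rows[2,4) x cols[0,4) = 2x4
Op 2 fold_up: fold axis h@3; visible region now rows[2,3) x cols[0,4) = 1x4
Op 3 fold_left: fold axis v@2; visible region now rows[2,3) x cols[0,2) = 1x2
Op 4 fold_left: fold axis v@1; visible region now rows[2,3) x cols[0,1) = 1x1
Op 5 cut(0, 0): punch at orig (2,0); cuts so far [(2, 0)]; region rows[2,3) x cols[0,1) = 1x1
Unfold 1 (reflect across v@1): 2 holes -> [(2, 0), (2, 1)]
Unfold 2 (reflect across v@2): 4 holes -> [(2, 0), (2, 1), (2, 2), (2, 3)]
Unfold 3 (reflect across h@3): 8 holes -> [(2, 0), (2, 1), (2, 2), (2, 3), (3, 0), (3, 1), (3, 2), (3, 3)]
Unfold 4 (reflect across h@2): 16 holes -> [(0, 0), (0, 1), (0, 2), (0, 3), (1, 0), (1, 1), (1, 2), (1, 3), (2, 0), (2, 1), (2, 2), (2, 3), (3, 0), (3, 1), (3, 2), (3, 3)]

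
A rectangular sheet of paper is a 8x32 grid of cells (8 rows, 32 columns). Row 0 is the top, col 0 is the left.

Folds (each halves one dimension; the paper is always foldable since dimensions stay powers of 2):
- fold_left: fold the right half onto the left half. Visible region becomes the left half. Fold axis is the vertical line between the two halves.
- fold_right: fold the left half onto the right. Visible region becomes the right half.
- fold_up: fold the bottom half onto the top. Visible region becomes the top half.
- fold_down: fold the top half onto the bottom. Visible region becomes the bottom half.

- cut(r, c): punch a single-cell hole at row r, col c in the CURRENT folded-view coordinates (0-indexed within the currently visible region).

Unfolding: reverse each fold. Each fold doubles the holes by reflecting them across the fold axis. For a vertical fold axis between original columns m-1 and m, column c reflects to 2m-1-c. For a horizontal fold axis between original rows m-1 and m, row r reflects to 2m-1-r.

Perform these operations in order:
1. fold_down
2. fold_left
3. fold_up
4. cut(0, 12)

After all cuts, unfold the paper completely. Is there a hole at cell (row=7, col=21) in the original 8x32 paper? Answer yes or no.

Op 1 fold_down: fold axis h@4; visible region now rows[4,8) x cols[0,32) = 4x32
Op 2 fold_left: fold axis v@16; visible region now rows[4,8) x cols[0,16) = 4x16
Op 3 fold_up: fold axis h@6; visible region now rows[4,6) x cols[0,16) = 2x16
Op 4 cut(0, 12): punch at orig (4,12); cuts so far [(4, 12)]; region rows[4,6) x cols[0,16) = 2x16
Unfold 1 (reflect across h@6): 2 holes -> [(4, 12), (7, 12)]
Unfold 2 (reflect across v@16): 4 holes -> [(4, 12), (4, 19), (7, 12), (7, 19)]
Unfold 3 (reflect across h@4): 8 holes -> [(0, 12), (0, 19), (3, 12), (3, 19), (4, 12), (4, 19), (7, 12), (7, 19)]
Holes: [(0, 12), (0, 19), (3, 12), (3, 19), (4, 12), (4, 19), (7, 12), (7, 19)]

Answer: no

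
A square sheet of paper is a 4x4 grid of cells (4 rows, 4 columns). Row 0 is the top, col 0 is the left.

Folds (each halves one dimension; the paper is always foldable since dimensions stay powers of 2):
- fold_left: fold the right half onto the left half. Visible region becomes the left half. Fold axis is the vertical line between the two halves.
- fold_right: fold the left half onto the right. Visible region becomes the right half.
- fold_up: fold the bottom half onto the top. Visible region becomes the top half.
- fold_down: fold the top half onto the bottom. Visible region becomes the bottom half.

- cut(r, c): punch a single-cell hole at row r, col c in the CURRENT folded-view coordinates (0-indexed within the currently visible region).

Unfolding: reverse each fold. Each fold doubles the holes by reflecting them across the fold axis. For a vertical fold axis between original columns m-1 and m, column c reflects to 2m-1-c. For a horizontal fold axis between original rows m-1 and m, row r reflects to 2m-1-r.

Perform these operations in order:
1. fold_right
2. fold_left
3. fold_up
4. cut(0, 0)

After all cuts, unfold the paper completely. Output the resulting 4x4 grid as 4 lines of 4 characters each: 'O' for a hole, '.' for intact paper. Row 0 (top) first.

Op 1 fold_right: fold axis v@2; visible region now rows[0,4) x cols[2,4) = 4x2
Op 2 fold_left: fold axis v@3; visible region now rows[0,4) x cols[2,3) = 4x1
Op 3 fold_up: fold axis h@2; visible region now rows[0,2) x cols[2,3) = 2x1
Op 4 cut(0, 0): punch at orig (0,2); cuts so far [(0, 2)]; region rows[0,2) x cols[2,3) = 2x1
Unfold 1 (reflect across h@2): 2 holes -> [(0, 2), (3, 2)]
Unfold 2 (reflect across v@3): 4 holes -> [(0, 2), (0, 3), (3, 2), (3, 3)]
Unfold 3 (reflect across v@2): 8 holes -> [(0, 0), (0, 1), (0, 2), (0, 3), (3, 0), (3, 1), (3, 2), (3, 3)]

Answer: OOOO
....
....
OOOO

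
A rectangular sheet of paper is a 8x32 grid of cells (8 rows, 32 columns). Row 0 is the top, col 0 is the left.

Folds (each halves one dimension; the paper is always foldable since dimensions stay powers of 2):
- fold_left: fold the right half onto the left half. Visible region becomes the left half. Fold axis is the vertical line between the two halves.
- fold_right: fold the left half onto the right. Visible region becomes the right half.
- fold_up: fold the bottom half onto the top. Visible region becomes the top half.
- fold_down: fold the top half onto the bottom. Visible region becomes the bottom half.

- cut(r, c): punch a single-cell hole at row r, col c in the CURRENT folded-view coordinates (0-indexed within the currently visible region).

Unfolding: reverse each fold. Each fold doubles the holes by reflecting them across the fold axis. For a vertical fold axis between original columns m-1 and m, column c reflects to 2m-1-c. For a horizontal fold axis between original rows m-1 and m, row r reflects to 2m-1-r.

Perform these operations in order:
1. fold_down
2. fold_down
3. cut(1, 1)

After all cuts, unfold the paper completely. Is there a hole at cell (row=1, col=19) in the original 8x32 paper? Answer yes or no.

Answer: no

Derivation:
Op 1 fold_down: fold axis h@4; visible region now rows[4,8) x cols[0,32) = 4x32
Op 2 fold_down: fold axis h@6; visible region now rows[6,8) x cols[0,32) = 2x32
Op 3 cut(1, 1): punch at orig (7,1); cuts so far [(7, 1)]; region rows[6,8) x cols[0,32) = 2x32
Unfold 1 (reflect across h@6): 2 holes -> [(4, 1), (7, 1)]
Unfold 2 (reflect across h@4): 4 holes -> [(0, 1), (3, 1), (4, 1), (7, 1)]
Holes: [(0, 1), (3, 1), (4, 1), (7, 1)]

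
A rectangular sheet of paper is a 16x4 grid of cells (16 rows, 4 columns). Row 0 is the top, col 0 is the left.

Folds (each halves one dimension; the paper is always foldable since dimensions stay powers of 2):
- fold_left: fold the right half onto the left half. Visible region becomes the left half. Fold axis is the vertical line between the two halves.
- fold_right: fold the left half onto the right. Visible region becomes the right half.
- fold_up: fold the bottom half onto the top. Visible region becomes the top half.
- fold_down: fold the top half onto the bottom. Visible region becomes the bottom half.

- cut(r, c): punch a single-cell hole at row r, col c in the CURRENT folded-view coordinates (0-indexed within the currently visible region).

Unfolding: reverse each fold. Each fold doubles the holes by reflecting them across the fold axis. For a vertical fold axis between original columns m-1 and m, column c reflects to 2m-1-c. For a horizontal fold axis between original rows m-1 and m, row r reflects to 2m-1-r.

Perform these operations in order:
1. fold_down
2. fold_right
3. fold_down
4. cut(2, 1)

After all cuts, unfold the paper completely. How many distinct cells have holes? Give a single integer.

Answer: 8

Derivation:
Op 1 fold_down: fold axis h@8; visible region now rows[8,16) x cols[0,4) = 8x4
Op 2 fold_right: fold axis v@2; visible region now rows[8,16) x cols[2,4) = 8x2
Op 3 fold_down: fold axis h@12; visible region now rows[12,16) x cols[2,4) = 4x2
Op 4 cut(2, 1): punch at orig (14,3); cuts so far [(14, 3)]; region rows[12,16) x cols[2,4) = 4x2
Unfold 1 (reflect across h@12): 2 holes -> [(9, 3), (14, 3)]
Unfold 2 (reflect across v@2): 4 holes -> [(9, 0), (9, 3), (14, 0), (14, 3)]
Unfold 3 (reflect across h@8): 8 holes -> [(1, 0), (1, 3), (6, 0), (6, 3), (9, 0), (9, 3), (14, 0), (14, 3)]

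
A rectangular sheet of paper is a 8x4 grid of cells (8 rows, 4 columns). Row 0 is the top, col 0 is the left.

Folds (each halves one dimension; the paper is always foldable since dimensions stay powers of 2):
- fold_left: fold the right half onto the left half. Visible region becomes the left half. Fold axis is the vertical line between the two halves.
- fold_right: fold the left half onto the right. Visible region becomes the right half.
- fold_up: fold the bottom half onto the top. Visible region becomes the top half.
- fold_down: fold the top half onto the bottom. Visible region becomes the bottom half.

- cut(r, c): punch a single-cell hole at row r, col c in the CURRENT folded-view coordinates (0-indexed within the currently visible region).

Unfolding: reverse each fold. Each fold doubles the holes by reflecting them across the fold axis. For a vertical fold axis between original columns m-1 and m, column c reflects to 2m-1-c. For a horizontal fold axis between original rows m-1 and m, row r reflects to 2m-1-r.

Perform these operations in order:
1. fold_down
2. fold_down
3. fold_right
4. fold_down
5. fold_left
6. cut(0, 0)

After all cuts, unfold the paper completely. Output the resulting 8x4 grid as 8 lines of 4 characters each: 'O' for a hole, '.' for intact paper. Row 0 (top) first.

Answer: OOOO
OOOO
OOOO
OOOO
OOOO
OOOO
OOOO
OOOO

Derivation:
Op 1 fold_down: fold axis h@4; visible region now rows[4,8) x cols[0,4) = 4x4
Op 2 fold_down: fold axis h@6; visible region now rows[6,8) x cols[0,4) = 2x4
Op 3 fold_right: fold axis v@2; visible region now rows[6,8) x cols[2,4) = 2x2
Op 4 fold_down: fold axis h@7; visible region now rows[7,8) x cols[2,4) = 1x2
Op 5 fold_left: fold axis v@3; visible region now rows[7,8) x cols[2,3) = 1x1
Op 6 cut(0, 0): punch at orig (7,2); cuts so far [(7, 2)]; region rows[7,8) x cols[2,3) = 1x1
Unfold 1 (reflect across v@3): 2 holes -> [(7, 2), (7, 3)]
Unfold 2 (reflect across h@7): 4 holes -> [(6, 2), (6, 3), (7, 2), (7, 3)]
Unfold 3 (reflect across v@2): 8 holes -> [(6, 0), (6, 1), (6, 2), (6, 3), (7, 0), (7, 1), (7, 2), (7, 3)]
Unfold 4 (reflect across h@6): 16 holes -> [(4, 0), (4, 1), (4, 2), (4, 3), (5, 0), (5, 1), (5, 2), (5, 3), (6, 0), (6, 1), (6, 2), (6, 3), (7, 0), (7, 1), (7, 2), (7, 3)]
Unfold 5 (reflect across h@4): 32 holes -> [(0, 0), (0, 1), (0, 2), (0, 3), (1, 0), (1, 1), (1, 2), (1, 3), (2, 0), (2, 1), (2, 2), (2, 3), (3, 0), (3, 1), (3, 2), (3, 3), (4, 0), (4, 1), (4, 2), (4, 3), (5, 0), (5, 1), (5, 2), (5, 3), (6, 0), (6, 1), (6, 2), (6, 3), (7, 0), (7, 1), (7, 2), (7, 3)]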